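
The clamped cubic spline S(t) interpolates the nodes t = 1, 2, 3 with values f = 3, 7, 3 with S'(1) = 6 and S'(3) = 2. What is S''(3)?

With M_i denoting the second derivative at x_i, h_i = 1, 1, and Δ_i = (y_(i+1) − y_i)/h_i = 4, -4:
  1·M_0 + 4·M_1 + 1·M_2 = 6(Δ_1 - Δ_0) = -48
Clamped end conditions give two more equations: 2h_0·M_0 + h_0·M_1 = 6(Δ_0 - S'(1)) = -12 and h_1·M_1 + 2h_1·M_2 = 6(S'(3) - Δ_1) = 36.
Hence M_0 = 4, M_1 = -20, M_2 = 28.

28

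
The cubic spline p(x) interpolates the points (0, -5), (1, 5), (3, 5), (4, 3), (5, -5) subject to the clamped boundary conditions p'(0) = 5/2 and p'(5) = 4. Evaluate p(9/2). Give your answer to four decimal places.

-2.5381

With σ_i denoting the second derivative at x_i, h_i = 1, 2, 1, 1, and Δ_i = (y_(i+1) − y_i)/h_i = 10, 0, -2, -8:
  1·σ_0 + 6·σ_1 + 2·σ_2 = 6(Δ_1 - Δ_0) = -60
  2·σ_1 + 6·σ_2 + 1·σ_3 = 6(Δ_2 - Δ_1) = -12
  1·σ_2 + 4·σ_3 + 1·σ_4 = 6(Δ_3 - Δ_2) = -36
Clamped end conditions give two more equations: 2h_0·σ_0 + h_0·σ_1 = 6(Δ_0 - p'(0)) = 45 and h_3·σ_3 + 2h_3·σ_4 = 6(p'(5) - Δ_3) = 72.
Hence σ_0 = 1005/32, σ_1 = -285/16, σ_2 = 495/64, σ_3 = -729/32, σ_4 = 3033/64.
On [4, 5], p(x) = 3 - 1063/128·(x - 4) - 729/64·(x - 4)² + 1497/128·(x - 4)³.
With (x - 4) = 1/2: p(9/2) = -2599/1024.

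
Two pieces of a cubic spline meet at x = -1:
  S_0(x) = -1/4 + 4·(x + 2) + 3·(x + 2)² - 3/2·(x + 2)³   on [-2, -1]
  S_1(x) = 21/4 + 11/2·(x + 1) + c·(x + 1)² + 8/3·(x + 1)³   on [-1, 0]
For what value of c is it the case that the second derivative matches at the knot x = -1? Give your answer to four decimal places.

S_0''(x) = 6 - 9·(x + 2), so S_0''(-1) = -3. On the right, S_1''(-1) = 2c, so c = -3/2.

-1.5000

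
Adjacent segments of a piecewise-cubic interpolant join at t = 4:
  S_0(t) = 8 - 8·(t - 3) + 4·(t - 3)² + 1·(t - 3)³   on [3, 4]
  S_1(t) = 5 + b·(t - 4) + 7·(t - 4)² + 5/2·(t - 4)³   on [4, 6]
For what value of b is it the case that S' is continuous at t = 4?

S_0'(t) = -8 + 8·(t - 3) + 3·(t - 3)², so S_0'(4) = 3. On the right, S_1'(4) = b, so b = 3.

3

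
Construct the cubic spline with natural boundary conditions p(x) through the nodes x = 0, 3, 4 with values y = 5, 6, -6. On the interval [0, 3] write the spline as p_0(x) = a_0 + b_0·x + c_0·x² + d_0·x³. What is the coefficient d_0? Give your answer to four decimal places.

-0.5139

Let M_i = p''(x_i). Step sizes h_i = 3, 1; slopes of the chords Δ_i = (y_(i+1) - y_i)/h_i = 1/3, -12.
  3·M_0 + 8·M_1 + 1·M_2 = 6(Δ_1 - Δ_0) = -74
Natural end conditions: M_0 = M_2 = 0.
Forward elimination and back-substitution give M_0 = 0, M_1 = -37/4, M_2 = 0.
On [0, 3], with p_0(x) = a_0 + b_0·x + c_0·x² + d_0·x³: c_0 = M_0/2 = 0, d_0 = (M_1 - M_0)/(6h_0) = -37/72, b_0 = Δ_0 - h_0(2M_0 + M_1)/6 = 119/24.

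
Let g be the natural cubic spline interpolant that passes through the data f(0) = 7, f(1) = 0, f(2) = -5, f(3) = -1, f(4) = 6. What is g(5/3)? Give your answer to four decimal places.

Put M_i = g'' at the i-th knot. Here h = (1, 1, 1, 1) and Δ = (-7, -5, 4, 7), so the interior equations h_(i-1)·M_(i-1) + 2(h_(i-1)+h_i)·M_i + h_i·M_(i+1) = 6(Δ_i − Δ_(i-1)) read
  1·M_0 + 4·M_1 + 1·M_2 = 6(Δ_1 - Δ_0) = 12
  1·M_1 + 4·M_2 + 1·M_3 = 6(Δ_2 - Δ_1) = 54
  1·M_2 + 4·M_3 + 1·M_4 = 6(Δ_3 - Δ_2) = 18
Natural end conditions: M_0 = M_4 = 0.
Solving: M_0 = 0, M_1 = -9/28, M_2 = 93/7, M_3 = 33/28, M_4 = 0.
On [1, 2], g(x) = 0 - 199/28·(x - 1) - 9/56·(x - 1)² + 127/56·(x - 1)³.
With (x - 1) = 2/3: g(5/3) = -782/189.

-4.1376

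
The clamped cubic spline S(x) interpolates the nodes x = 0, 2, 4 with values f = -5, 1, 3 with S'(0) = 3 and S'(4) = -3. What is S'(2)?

With M_i denoting the second derivative at x_i, h_i = 2, 2, and Δ_i = (y_(i+1) − y_i)/h_i = 3, 1:
  2·M_0 + 8·M_1 + 2·M_2 = 6(Δ_1 - Δ_0) = -12
Clamped end conditions give two more equations: 2h_0·M_0 + h_0·M_1 = 6(Δ_0 - S'(0)) = 0 and h_1·M_1 + 2h_1·M_2 = 6(S'(4) - Δ_1) = -24.
Forward elimination and back-substitution give M_0 = 0, M_1 = 0, M_2 = -6.
On [2, 4], S'(x) = b_1 + 2c_1·(x - 2) + 3d_1·(x - 2)² with b_1 = Δ_1 - h_1(2M_1 + M_2)/6 = 3, c_1 = M_1/2 = 0, d_1 = (M_2 - M_1)/(6h_1) = -1/2. So S'(2) = 3.

3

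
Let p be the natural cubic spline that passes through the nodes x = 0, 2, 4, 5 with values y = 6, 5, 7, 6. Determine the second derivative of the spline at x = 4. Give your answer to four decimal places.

-2.5909

Let M_i = p''(x_i). Step sizes h_i = 2, 2, 1; slopes of the chords Δ_i = (y_(i+1) - y_i)/h_i = -1/2, 1, -1.
  2·M_0 + 8·M_1 + 2·M_2 = 6(Δ_1 - Δ_0) = 9
  2·M_1 + 6·M_2 + 1·M_3 = 6(Δ_2 - Δ_1) = -12
Natural end conditions: M_0 = M_3 = 0.
Solving: M_0 = 0, M_1 = 39/22, M_2 = -57/22, M_3 = 0.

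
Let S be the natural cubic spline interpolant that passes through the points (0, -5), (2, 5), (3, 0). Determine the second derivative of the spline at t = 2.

Put M_i = S'' at the i-th knot. Here h = (2, 1) and Δ = (5, -5), so the interior equations h_(i-1)·M_(i-1) + 2(h_(i-1)+h_i)·M_i + h_i·M_(i+1) = 6(Δ_i − Δ_(i-1)) read
  2·M_0 + 6·M_1 + 1·M_2 = 6(Δ_1 - Δ_0) = -60
Natural end conditions: M_0 = M_2 = 0.
Solving: M_0 = 0, M_1 = -10, M_2 = 0.

-10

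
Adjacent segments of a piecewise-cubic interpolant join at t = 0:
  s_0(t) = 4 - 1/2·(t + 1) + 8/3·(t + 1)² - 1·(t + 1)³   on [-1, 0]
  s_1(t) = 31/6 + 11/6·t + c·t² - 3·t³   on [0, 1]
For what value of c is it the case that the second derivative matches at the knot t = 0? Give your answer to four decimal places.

-0.3333

s_0''(t) = 16/3 - 6·(t + 1), so s_0''(0) = -2/3. On the right, s_1''(0) = 2c, so c = -1/3.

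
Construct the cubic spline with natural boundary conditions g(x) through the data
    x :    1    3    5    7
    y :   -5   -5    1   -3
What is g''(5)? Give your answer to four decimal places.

Write M_i for g''(x_i). With h_i = 2, 2, 2 and divided differences Δ_i = 0, 3, -2, the continuity of g' gives the tridiagonal system
  2·M_0 + 8·M_1 + 2·M_2 = 6(Δ_1 - Δ_0) = 18
  2·M_1 + 8·M_2 + 2·M_3 = 6(Δ_2 - Δ_1) = -30
Natural end conditions: M_0 = M_3 = 0.
Hence M_0 = 0, M_1 = 17/5, M_2 = -23/5, M_3 = 0.

-4.6000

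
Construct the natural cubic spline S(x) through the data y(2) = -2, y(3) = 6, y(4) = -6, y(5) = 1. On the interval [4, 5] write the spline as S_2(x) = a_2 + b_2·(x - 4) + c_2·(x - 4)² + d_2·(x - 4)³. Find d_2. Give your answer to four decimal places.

-6.4000

With M_i denoting the second derivative at x_i, h_i = 1, 1, 1, and Δ_i = (y_(i+1) − y_i)/h_i = 8, -12, 7:
  1·M_0 + 4·M_1 + 1·M_2 = 6(Δ_1 - Δ_0) = -120
  1·M_1 + 4·M_2 + 1·M_3 = 6(Δ_2 - Δ_1) = 114
Natural end conditions: M_0 = M_3 = 0.
Solving the tridiagonal system: M_0 = 0, M_1 = -198/5, M_2 = 192/5, M_3 = 0.
On [4, 5], with S_2(x) = a_2 + b_2·(x - 4) + c_2·(x - 4)² + d_2·(x - 4)³: c_2 = M_2/2 = 96/5, d_2 = (M_3 - M_2)/(6h_2) = -32/5, b_2 = Δ_2 - h_2(2M_2 + M_3)/6 = -29/5.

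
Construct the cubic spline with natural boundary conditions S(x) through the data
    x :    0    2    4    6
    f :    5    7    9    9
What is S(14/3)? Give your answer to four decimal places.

9.1975

Write M_i for S''(x_i). With h_i = 2, 2, 2 and divided differences Δ_i = 1, 1, 0, the continuity of S' gives the tridiagonal system
  2·M_0 + 8·M_1 + 2·M_2 = 6(Δ_1 - Δ_0) = 0
  2·M_1 + 8·M_2 + 2·M_3 = 6(Δ_2 - Δ_1) = -6
Natural end conditions: M_0 = M_3 = 0.
Solving: M_0 = 0, M_1 = 1/5, M_2 = -4/5, M_3 = 0.
On [4, 6], S(x) = 9 + 8/15·(x - 4) - 2/5·(x - 4)² + 1/15·(x - 4)³.
With (x - 4) = 2/3: S(14/3) = 745/81.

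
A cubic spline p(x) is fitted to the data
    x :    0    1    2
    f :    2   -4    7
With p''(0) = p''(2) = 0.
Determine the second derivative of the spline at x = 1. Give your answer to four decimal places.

Write M_i for p''(x_i). With h_i = 1, 1 and divided differences Δ_i = -6, 11, the continuity of p' gives the tridiagonal system
  1·M_0 + 4·M_1 + 1·M_2 = 6(Δ_1 - Δ_0) = 102
Natural end conditions: M_0 = M_2 = 0.
Solving: M_0 = 0, M_1 = 51/2, M_2 = 0.

25.5000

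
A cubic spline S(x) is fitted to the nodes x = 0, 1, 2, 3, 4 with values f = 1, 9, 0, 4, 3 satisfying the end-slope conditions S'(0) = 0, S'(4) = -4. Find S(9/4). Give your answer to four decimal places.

With σ_i denoting the second derivative at x_i, h_i = 1, 1, 1, 1, and Δ_i = (y_(i+1) − y_i)/h_i = 8, -9, 4, -1:
  1·σ_0 + 4·σ_1 + 1·σ_2 = 6(Δ_1 - Δ_0) = -102
  1·σ_1 + 4·σ_2 + 1·σ_3 = 6(Δ_2 - Δ_1) = 78
  1·σ_2 + 4·σ_3 + 1·σ_4 = 6(Δ_3 - Δ_2) = -30
Clamped end conditions give two more equations: 2h_0·σ_0 + h_0·σ_1 = 6(Δ_0 - S'(0)) = 48 and h_3·σ_3 + 2h_3·σ_4 = 6(S'(4) - Δ_3) = -18.
Solving the tridiagonal system: σ_0 = 47, σ_1 = -46, σ_2 = 35, σ_3 = -16, σ_4 = -1.
On [2, 3], S(x) = 0 - 5·(x - 2) + 35/2·(x - 2)² - 17/2·(x - 2)³.
With (x - 2) = 1/4: S(9/4) = -37/128.

-0.2891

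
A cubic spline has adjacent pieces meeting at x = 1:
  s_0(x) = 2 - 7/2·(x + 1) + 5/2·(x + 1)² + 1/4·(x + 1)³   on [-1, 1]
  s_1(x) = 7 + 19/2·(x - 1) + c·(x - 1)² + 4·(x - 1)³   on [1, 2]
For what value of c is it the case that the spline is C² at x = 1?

4

s_0''(x) = 5 + 3/2·(x + 1), so s_0''(1) = 8. On the right, s_1''(1) = 2c, so c = 4.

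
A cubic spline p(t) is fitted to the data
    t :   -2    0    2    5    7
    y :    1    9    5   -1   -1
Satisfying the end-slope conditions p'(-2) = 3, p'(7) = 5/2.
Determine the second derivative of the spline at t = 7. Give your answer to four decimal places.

3.6907

Write m_i for p''(x_i). With h_i = 2, 2, 3, 2 and divided differences Δ_i = 4, -2, -2, 0, the continuity of p' gives the tridiagonal system
  2·m_0 + 8·m_1 + 2·m_2 = 6(Δ_1 - Δ_0) = -36
  2·m_1 + 10·m_2 + 3·m_3 = 6(Δ_2 - Δ_1) = 0
  3·m_2 + 10·m_3 + 2·m_4 = 6(Δ_3 - Δ_2) = 12
Clamped end conditions give two more equations: 2h_0·m_0 + h_0·m_1 = 6(Δ_0 - p'(-2)) = 6 and h_3·m_3 + 2h_3·m_4 = 6(p'(7) - Δ_3) = 15.
Hence m_0 = 525/118, m_1 = -348/59, m_2 = 135/118, m_3 = 7/59, m_4 = 871/236.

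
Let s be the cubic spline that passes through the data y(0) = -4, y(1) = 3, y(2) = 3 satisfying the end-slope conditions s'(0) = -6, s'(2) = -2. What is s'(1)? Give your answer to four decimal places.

7.2500

Let M_i = s''(x_i). Step sizes h_i = 1, 1; slopes of the chords Δ_i = (y_(i+1) - y_i)/h_i = 7, 0.
  1·M_0 + 4·M_1 + 1·M_2 = 6(Δ_1 - Δ_0) = -42
Clamped end conditions give two more equations: 2h_0·M_0 + h_0·M_1 = 6(Δ_0 - s'(0)) = 78 and h_1·M_1 + 2h_1·M_2 = 6(s'(2) - Δ_1) = -12.
Hence M_0 = 103/2, M_1 = -25, M_2 = 13/2.
On [1, 2], s'(x) = b_1 + 2c_1·(x - 1) + 3d_1·(x - 1)² with b_1 = Δ_1 - h_1(2M_1 + M_2)/6 = 29/4, c_1 = M_1/2 = -25/2, d_1 = (M_2 - M_1)/(6h_1) = 21/4. So s'(1) = 29/4.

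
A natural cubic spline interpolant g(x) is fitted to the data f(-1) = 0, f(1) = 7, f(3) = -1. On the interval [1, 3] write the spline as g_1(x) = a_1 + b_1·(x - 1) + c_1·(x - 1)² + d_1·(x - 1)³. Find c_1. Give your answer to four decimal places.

Write m_i for g''(x_i). With h_i = 2, 2 and divided differences Δ_i = 7/2, -4, the continuity of g' gives the tridiagonal system
  2·m_0 + 8·m_1 + 2·m_2 = 6(Δ_1 - Δ_0) = -45
Natural end conditions: m_0 = m_2 = 0.
Forward elimination and back-substitution give m_0 = 0, m_1 = -45/8, m_2 = 0.
On [1, 3], with g_1(x) = a_1 + b_1·(x - 1) + c_1·(x - 1)² + d_1·(x - 1)³: c_1 = m_1/2 = -45/16, d_1 = (m_2 - m_1)/(6h_1) = 15/32, b_1 = Δ_1 - h_1(2m_1 + m_2)/6 = -1/4.

-2.8125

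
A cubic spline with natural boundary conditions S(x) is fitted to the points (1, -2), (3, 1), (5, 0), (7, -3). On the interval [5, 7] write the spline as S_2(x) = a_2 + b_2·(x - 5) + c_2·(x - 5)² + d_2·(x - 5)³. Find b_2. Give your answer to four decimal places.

-1.2333

Write M_i for S''(x_i). With h_i = 2, 2, 2 and divided differences Δ_i = 3/2, -1/2, -3/2, the continuity of S' gives the tridiagonal system
  2·M_0 + 8·M_1 + 2·M_2 = 6(Δ_1 - Δ_0) = -12
  2·M_1 + 8·M_2 + 2·M_3 = 6(Δ_2 - Δ_1) = -6
Natural end conditions: M_0 = M_3 = 0.
Solving: M_0 = 0, M_1 = -7/5, M_2 = -2/5, M_3 = 0.
On [5, 7], with S_2(x) = a_2 + b_2·(x - 5) + c_2·(x - 5)² + d_2·(x - 5)³: c_2 = M_2/2 = -1/5, d_2 = (M_3 - M_2)/(6h_2) = 1/30, b_2 = Δ_2 - h_2(2M_2 + M_3)/6 = -37/30.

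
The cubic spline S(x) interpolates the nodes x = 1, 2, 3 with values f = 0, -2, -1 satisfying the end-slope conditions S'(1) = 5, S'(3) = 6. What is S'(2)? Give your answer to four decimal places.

-3.5000

Write M_i for S''(x_i). With h_i = 1, 1 and divided differences Δ_i = -2, 1, the continuity of S' gives the tridiagonal system
  1·M_0 + 4·M_1 + 1·M_2 = 6(Δ_1 - Δ_0) = 18
Clamped end conditions give two more equations: 2h_0·M_0 + h_0·M_1 = 6(Δ_0 - S'(1)) = -42 and h_1·M_1 + 2h_1·M_2 = 6(S'(3) - Δ_1) = 30.
Forward elimination and back-substitution give M_0 = -25, M_1 = 8, M_2 = 11.
On [2, 3], S'(x) = b_1 + 2c_1·(x - 2) + 3d_1·(x - 2)² with b_1 = Δ_1 - h_1(2M_1 + M_2)/6 = -7/2, c_1 = M_1/2 = 4, d_1 = (M_2 - M_1)/(6h_1) = 1/2. So S'(2) = -7/2.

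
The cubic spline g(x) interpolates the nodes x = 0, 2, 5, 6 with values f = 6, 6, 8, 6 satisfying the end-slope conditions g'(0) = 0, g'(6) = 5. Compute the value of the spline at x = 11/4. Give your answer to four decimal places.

7.3870

Let M_i = g''(x_i). Step sizes h_i = 2, 3, 1; slopes of the chords Δ_i = (y_(i+1) - y_i)/h_i = 0, 2/3, -2.
  2·M_0 + 10·M_1 + 3·M_2 = 6(Δ_1 - Δ_0) = 4
  3·M_1 + 8·M_2 + 1·M_3 = 6(Δ_2 - Δ_1) = -16
Clamped end conditions give two more equations: 2h_0·M_0 + h_0·M_1 = 6(Δ_0 - g'(0)) = 0 and h_2·M_2 + 2h_2·M_3 = 6(g'(6) - Δ_2) = 42.
Hence M_0 = -47/39, M_1 = 94/39, M_2 = -230/39, M_3 = 934/39.
On [2, 5], g(x) = 6 + 47/39·(x - 2) + 47/39·(x - 2)² - 6/13·(x - 2)³.
With (x - 2) = 3/4: g(11/4) = 3073/416.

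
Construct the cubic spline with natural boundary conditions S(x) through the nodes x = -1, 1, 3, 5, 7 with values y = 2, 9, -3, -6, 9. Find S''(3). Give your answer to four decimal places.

3.9643

Let m_i = S''(x_i). Step sizes h_i = 2, 2, 2, 2; slopes of the chords Δ_i = (y_(i+1) - y_i)/h_i = 7/2, -6, -3/2, 15/2.
  2·m_0 + 8·m_1 + 2·m_2 = 6(Δ_1 - Δ_0) = -57
  2·m_1 + 8·m_2 + 2·m_3 = 6(Δ_2 - Δ_1) = 27
  2·m_2 + 8·m_3 + 2·m_4 = 6(Δ_3 - Δ_2) = 54
Natural end conditions: m_0 = m_4 = 0.
Solving the tridiagonal system: m_0 = 0, m_1 = -909/112, m_2 = 111/28, m_3 = 645/112, m_4 = 0.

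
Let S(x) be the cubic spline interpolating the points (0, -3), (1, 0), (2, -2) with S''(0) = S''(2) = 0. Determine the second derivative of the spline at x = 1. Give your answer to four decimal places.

Put m_i = S'' at the i-th knot. Here h = (1, 1) and Δ = (3, -2), so the interior equations h_(i-1)·m_(i-1) + 2(h_(i-1)+h_i)·m_i + h_i·m_(i+1) = 6(Δ_i − Δ_(i-1)) read
  1·m_0 + 4·m_1 + 1·m_2 = 6(Δ_1 - Δ_0) = -30
Natural end conditions: m_0 = m_2 = 0.
Solving: m_0 = 0, m_1 = -15/2, m_2 = 0.

-7.5000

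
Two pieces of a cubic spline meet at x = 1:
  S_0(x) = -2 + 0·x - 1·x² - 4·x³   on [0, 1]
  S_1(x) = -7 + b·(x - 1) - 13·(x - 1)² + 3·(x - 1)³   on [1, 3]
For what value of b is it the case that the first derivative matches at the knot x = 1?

-14

S_0'(x) = 0 - 2·x - 12·x², so S_0'(1) = -14. On the right, S_1'(1) = b, so b = -14.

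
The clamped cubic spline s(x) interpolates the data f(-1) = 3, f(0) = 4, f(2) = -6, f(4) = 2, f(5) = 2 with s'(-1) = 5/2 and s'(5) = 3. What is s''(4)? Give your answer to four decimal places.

-10.3030

Let M_i = s''(x_i). Step sizes h_i = 1, 2, 2, 1; slopes of the chords Δ_i = (y_(i+1) - y_i)/h_i = 1, -5, 4, 0.
  1·M_0 + 6·M_1 + 2·M_2 = 6(Δ_1 - Δ_0) = -36
  2·M_1 + 8·M_2 + 2·M_3 = 6(Δ_2 - Δ_1) = 54
  2·M_2 + 6·M_3 + 1·M_4 = 6(Δ_3 - Δ_2) = -24
Clamped end conditions give two more equations: 2h_0·M_0 + h_0·M_1 = 6(Δ_0 - s'(-1)) = -9 and h_3·M_3 + 2h_3·M_4 = 6(s'(5) - Δ_3) = 18.
Forward elimination and back-substitution give M_0 = 17/33, M_1 = -331/33, M_2 = 71/6, M_3 = -340/33, M_4 = 467/33.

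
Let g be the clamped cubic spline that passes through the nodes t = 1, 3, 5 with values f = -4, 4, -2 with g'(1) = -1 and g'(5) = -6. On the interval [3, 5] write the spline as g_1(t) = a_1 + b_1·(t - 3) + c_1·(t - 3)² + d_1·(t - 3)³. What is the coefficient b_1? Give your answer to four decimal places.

2.5000

Put σ_i = g'' at the i-th knot. Here h = (2, 2) and Δ = (4, -3), so the interior equations h_(i-1)·σ_(i-1) + 2(h_(i-1)+h_i)·σ_i + h_i·σ_(i+1) = 6(Δ_i − Δ_(i-1)) read
  2·σ_0 + 8·σ_1 + 2·σ_2 = 6(Δ_1 - Δ_0) = -42
Clamped end conditions give two more equations: 2h_0·σ_0 + h_0·σ_1 = 6(Δ_0 - g'(1)) = 30 and h_1·σ_1 + 2h_1·σ_2 = 6(g'(5) - Δ_1) = -18.
Solving the tridiagonal system: σ_0 = 23/2, σ_1 = -8, σ_2 = -1/2.
On [3, 5], with g_1(t) = a_1 + b_1·(t - 3) + c_1·(t - 3)² + d_1·(t - 3)³: c_1 = σ_1/2 = -4, d_1 = (σ_2 - σ_1)/(6h_1) = 5/8, b_1 = Δ_1 - h_1(2σ_1 + σ_2)/6 = 5/2.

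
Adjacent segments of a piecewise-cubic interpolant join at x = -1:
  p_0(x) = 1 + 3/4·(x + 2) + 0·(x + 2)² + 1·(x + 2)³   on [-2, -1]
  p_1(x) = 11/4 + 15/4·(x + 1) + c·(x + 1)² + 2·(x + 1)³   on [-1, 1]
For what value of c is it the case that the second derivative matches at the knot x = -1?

p_0''(x) = 0 + 6·(x + 2), so p_0''(-1) = 6. On the right, p_1''(-1) = 2c, so c = 3.

3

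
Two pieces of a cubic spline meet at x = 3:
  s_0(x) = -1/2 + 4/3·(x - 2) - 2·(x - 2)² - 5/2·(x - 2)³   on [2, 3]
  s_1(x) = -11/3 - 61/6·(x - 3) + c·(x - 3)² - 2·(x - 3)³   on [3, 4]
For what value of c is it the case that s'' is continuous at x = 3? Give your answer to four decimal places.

-9.5000

s_0''(x) = -4 - 15·(x - 2), so s_0''(3) = -19. On the right, s_1''(3) = 2c, so c = -19/2.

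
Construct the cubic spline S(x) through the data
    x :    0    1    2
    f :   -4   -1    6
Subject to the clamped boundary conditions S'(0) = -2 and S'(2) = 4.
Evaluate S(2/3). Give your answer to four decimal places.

-2.9630

Write M_i for S''(x_i). With h_i = 1, 1 and divided differences Δ_i = 3, 7, the continuity of S' gives the tridiagonal system
  1·M_0 + 4·M_1 + 1·M_2 = 6(Δ_1 - Δ_0) = 24
Clamped end conditions give two more equations: 2h_0·M_0 + h_0·M_1 = 6(Δ_0 - S'(0)) = 30 and h_1·M_1 + 2h_1·M_2 = 6(S'(2) - Δ_1) = -18.
Solving: M_0 = 12, M_1 = 6, M_2 = -12.
On [0, 1], S(x) = -4 - 2·x + 6·x² - 1·x³.
With x = 2/3: S(2/3) = -80/27.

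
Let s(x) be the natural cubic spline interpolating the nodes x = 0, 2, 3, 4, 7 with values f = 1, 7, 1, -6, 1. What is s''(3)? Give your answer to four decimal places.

Put m_i = s'' at the i-th knot. Here h = (2, 1, 1, 3) and Δ = (3, -6, -7, 7/3), so the interior equations h_(i-1)·m_(i-1) + 2(h_(i-1)+h_i)·m_i + h_i·m_(i+1) = 6(Δ_i − Δ_(i-1)) read
  2·m_0 + 6·m_1 + 1·m_2 = 6(Δ_1 - Δ_0) = -54
  1·m_1 + 4·m_2 + 1·m_3 = 6(Δ_2 - Δ_1) = -6
  1·m_2 + 8·m_3 + 3·m_4 = 6(Δ_3 - Δ_2) = 56
Natural end conditions: m_0 = m_4 = 0.
Hence m_0 = 0, m_1 = -785/89, m_2 = -96/89, m_3 = 635/89, m_4 = 0.

-1.0787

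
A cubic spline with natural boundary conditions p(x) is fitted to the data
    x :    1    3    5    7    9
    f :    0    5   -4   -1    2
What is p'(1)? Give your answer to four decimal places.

4.8036

Put m_i = p'' at the i-th knot. Here h = (2, 2, 2, 2) and Δ = (5/2, -9/2, 3/2, 3/2), so the interior equations h_(i-1)·m_(i-1) + 2(h_(i-1)+h_i)·m_i + h_i·m_(i+1) = 6(Δ_i − Δ_(i-1)) read
  2·m_0 + 8·m_1 + 2·m_2 = 6(Δ_1 - Δ_0) = -42
  2·m_1 + 8·m_2 + 2·m_3 = 6(Δ_2 - Δ_1) = 36
  2·m_2 + 8·m_3 + 2·m_4 = 6(Δ_3 - Δ_2) = 0
Natural end conditions: m_0 = m_4 = 0.
Solving: m_0 = 0, m_1 = -387/56, m_2 = 93/14, m_3 = -93/56, m_4 = 0.
On [1, 3], p'(x) = b_0 + 2c_0·(x - 1) + 3d_0·(x - 1)² with b_0 = Δ_0 - h_0(2m_0 + m_1)/6 = 269/56, c_0 = m_0/2 = 0, d_0 = (m_1 - m_0)/(6h_0) = -129/224. So p'(1) = 269/56.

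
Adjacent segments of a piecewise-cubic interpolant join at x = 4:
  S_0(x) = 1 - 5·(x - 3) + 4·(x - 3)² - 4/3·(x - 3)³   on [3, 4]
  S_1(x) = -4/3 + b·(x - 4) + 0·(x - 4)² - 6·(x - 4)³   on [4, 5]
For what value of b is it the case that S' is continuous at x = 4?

-1

S_0'(x) = -5 + 8·(x - 3) - 4·(x - 3)², so S_0'(4) = -1. On the right, S_1'(4) = b, so b = -1.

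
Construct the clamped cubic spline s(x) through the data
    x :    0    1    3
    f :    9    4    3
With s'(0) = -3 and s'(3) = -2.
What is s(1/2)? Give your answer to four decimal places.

Write M_i for s''(x_i). With h_i = 1, 2 and divided differences Δ_i = -5, -1/2, the continuity of s' gives the tridiagonal system
  1·M_0 + 6·M_1 + 2·M_2 = 6(Δ_1 - Δ_0) = 27
Clamped end conditions give two more equations: 2h_0·M_0 + h_0·M_1 = 6(Δ_0 - s'(0)) = -12 and h_1·M_1 + 2h_1·M_2 = 6(s'(3) - Δ_1) = -9.
Hence M_0 = -61/6, M_1 = 25/3, M_2 = -77/12.
On [0, 1], s(x) = 9 - 3·x - 61/12·x² + 37/12·x³.
With x = 1/2: s(1/2) = 635/96.

6.6146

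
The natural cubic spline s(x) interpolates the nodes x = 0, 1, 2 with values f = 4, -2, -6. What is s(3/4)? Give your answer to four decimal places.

-0.6641

Put M_i = s'' at the i-th knot. Here h = (1, 1) and Δ = (-6, -4), so the interior equations h_(i-1)·M_(i-1) + 2(h_(i-1)+h_i)·M_i + h_i·M_(i+1) = 6(Δ_i − Δ_(i-1)) read
  1·M_0 + 4·M_1 + 1·M_2 = 6(Δ_1 - Δ_0) = 12
Natural end conditions: M_0 = M_2 = 0.
Solving: M_0 = 0, M_1 = 3, M_2 = 0.
On [0, 1], s(x) = 4 - 13/2·x + 0·x² + 1/2·x³.
With x = 3/4: s(3/4) = -85/128.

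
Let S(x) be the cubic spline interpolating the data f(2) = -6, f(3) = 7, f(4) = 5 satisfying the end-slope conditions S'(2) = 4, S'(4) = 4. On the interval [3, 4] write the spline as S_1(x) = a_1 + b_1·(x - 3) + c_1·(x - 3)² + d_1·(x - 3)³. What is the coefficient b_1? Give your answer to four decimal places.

6.2500

Put M_i = S'' at the i-th knot. Here h = (1, 1) and Δ = (13, -2), so the interior equations h_(i-1)·M_(i-1) + 2(h_(i-1)+h_i)·M_i + h_i·M_(i+1) = 6(Δ_i − Δ_(i-1)) read
  1·M_0 + 4·M_1 + 1·M_2 = 6(Δ_1 - Δ_0) = -90
Clamped end conditions give two more equations: 2h_0·M_0 + h_0·M_1 = 6(Δ_0 - S'(2)) = 54 and h_1·M_1 + 2h_1·M_2 = 6(S'(4) - Δ_1) = 36.
Solving: M_0 = 99/2, M_1 = -45, M_2 = 81/2.
On [3, 4], with S_1(x) = a_1 + b_1·(x - 3) + c_1·(x - 3)² + d_1·(x - 3)³: c_1 = M_1/2 = -45/2, d_1 = (M_2 - M_1)/(6h_1) = 57/4, b_1 = Δ_1 - h_1(2M_1 + M_2)/6 = 25/4.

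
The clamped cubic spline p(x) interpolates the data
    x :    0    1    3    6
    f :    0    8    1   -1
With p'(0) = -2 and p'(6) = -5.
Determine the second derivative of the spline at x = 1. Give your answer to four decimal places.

-21.0877

Let m_i = p''(x_i). Step sizes h_i = 1, 2, 3; slopes of the chords Δ_i = (y_(i+1) - y_i)/h_i = 8, -7/2, -2/3.
  1·m_0 + 6·m_1 + 2·m_2 = 6(Δ_1 - Δ_0) = -69
  2·m_1 + 10·m_2 + 3·m_3 = 6(Δ_2 - Δ_1) = 17
Clamped end conditions give two more equations: 2h_0·m_0 + h_0·m_1 = 6(Δ_0 - p'(0)) = 60 and h_2·m_2 + 2h_2·m_3 = 6(p'(6) - Δ_2) = -26.
Solving the tridiagonal system: m_0 = 2311/57, m_1 = -1202/57, m_2 = 484/57, m_3 = -163/19.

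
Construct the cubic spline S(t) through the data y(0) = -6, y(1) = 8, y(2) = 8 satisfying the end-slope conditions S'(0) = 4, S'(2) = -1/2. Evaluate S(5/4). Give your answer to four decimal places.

Let σ_i = S''(x_i). Step sizes h_i = 1, 1; slopes of the chords Δ_i = (y_(i+1) - y_i)/h_i = 14, 0.
  1·σ_0 + 4·σ_1 + 1·σ_2 = 6(Δ_1 - Δ_0) = -84
Clamped end conditions give two more equations: 2h_0·σ_0 + h_0·σ_1 = 6(Δ_0 - S'(0)) = 60 and h_1·σ_1 + 2h_1·σ_2 = 6(S'(2) - Δ_1) = -3.
Solving the tridiagonal system: σ_0 = 195/4, σ_1 = -75/2, σ_2 = 69/4.
On [1, 2], S(t) = 8 + 77/8·(t - 1) - 75/4·(t - 1)² + 73/8·(t - 1)³.
With (t - 1) = 1/4: S(5/4) = 4801/512.

9.3770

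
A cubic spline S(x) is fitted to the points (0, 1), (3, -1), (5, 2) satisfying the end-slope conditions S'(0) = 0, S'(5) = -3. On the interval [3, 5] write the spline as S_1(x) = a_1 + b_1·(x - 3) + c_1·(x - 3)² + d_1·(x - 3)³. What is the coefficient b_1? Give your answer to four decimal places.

1.8500

Let σ_i = S''(x_i). Step sizes h_i = 3, 2; slopes of the chords Δ_i = (y_(i+1) - y_i)/h_i = -2/3, 3/2.
  3·σ_0 + 10·σ_1 + 2·σ_2 = 6(Δ_1 - Δ_0) = 13
Clamped end conditions give two more equations: 2h_0·σ_0 + h_0·σ_1 = 6(Δ_0 - S'(0)) = -4 and h_1·σ_1 + 2h_1·σ_2 = 6(S'(5) - Δ_1) = -27.
Solving: σ_0 = -77/30, σ_1 = 19/5, σ_2 = -173/20.
On [3, 5], with S_1(x) = a_1 + b_1·(x - 3) + c_1·(x - 3)² + d_1·(x - 3)³: c_1 = σ_1/2 = 19/10, d_1 = (σ_2 - σ_1)/(6h_1) = -83/80, b_1 = Δ_1 - h_1(2σ_1 + σ_2)/6 = 37/20.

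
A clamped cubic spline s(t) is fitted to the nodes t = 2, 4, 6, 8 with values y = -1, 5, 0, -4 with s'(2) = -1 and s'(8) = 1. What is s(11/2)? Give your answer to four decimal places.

2.0688

Write m_i for s''(x_i). With h_i = 2, 2, 2 and divided differences Δ_i = 3, -5/2, -2, the continuity of s' gives the tridiagonal system
  2·m_0 + 8·m_1 + 2·m_2 = 6(Δ_1 - Δ_0) = -33
  2·m_1 + 8·m_2 + 2·m_3 = 6(Δ_2 - Δ_1) = 3
Clamped end conditions give two more equations: 2h_0·m_0 + h_0·m_1 = 6(Δ_0 - s'(2)) = 24 and h_2·m_2 + 2h_2·m_3 = 6(s'(8) - Δ_2) = 18.
Solving the tridiagonal system: m_0 = 281/30, m_1 = -101/15, m_2 = 16/15, m_3 = 119/30.
On [4, 6], s(t) = 5 + 49/30·(t - 4) - 101/30·(t - 4)² + 13/20·(t - 4)³.
With (t - 4) = 3/2: s(11/2) = 331/160.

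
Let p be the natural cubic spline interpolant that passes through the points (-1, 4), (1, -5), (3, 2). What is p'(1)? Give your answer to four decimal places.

-0.5000

Put m_i = p'' at the i-th knot. Here h = (2, 2) and Δ = (-9/2, 7/2), so the interior equations h_(i-1)·m_(i-1) + 2(h_(i-1)+h_i)·m_i + h_i·m_(i+1) = 6(Δ_i − Δ_(i-1)) read
  2·m_0 + 8·m_1 + 2·m_2 = 6(Δ_1 - Δ_0) = 48
Natural end conditions: m_0 = m_2 = 0.
Solving the tridiagonal system: m_0 = 0, m_1 = 6, m_2 = 0.
On [1, 3], p'(x) = b_1 + 2c_1·(x - 1) + 3d_1·(x - 1)² with b_1 = Δ_1 - h_1(2m_1 + m_2)/6 = -1/2, c_1 = m_1/2 = 3, d_1 = (m_2 - m_1)/(6h_1) = -1/2. So p'(1) = -1/2.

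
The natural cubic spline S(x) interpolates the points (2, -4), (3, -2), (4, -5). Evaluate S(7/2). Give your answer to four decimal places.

-3.0313

Put m_i = S'' at the i-th knot. Here h = (1, 1) and Δ = (2, -3), so the interior equations h_(i-1)·m_(i-1) + 2(h_(i-1)+h_i)·m_i + h_i·m_(i+1) = 6(Δ_i − Δ_(i-1)) read
  1·m_0 + 4·m_1 + 1·m_2 = 6(Δ_1 - Δ_0) = -30
Natural end conditions: m_0 = m_2 = 0.
Forward elimination and back-substitution give m_0 = 0, m_1 = -15/2, m_2 = 0.
On [3, 4], S(x) = -2 - 1/2·(x - 3) - 15/4·(x - 3)² + 5/4·(x - 3)³.
With (x - 3) = 1/2: S(7/2) = -97/32.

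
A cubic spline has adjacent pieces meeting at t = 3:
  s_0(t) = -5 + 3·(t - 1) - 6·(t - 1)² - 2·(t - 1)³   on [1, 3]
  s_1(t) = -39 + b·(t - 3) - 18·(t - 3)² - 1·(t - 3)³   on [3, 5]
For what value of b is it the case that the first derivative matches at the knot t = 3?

-45

s_0'(t) = 3 - 12·(t - 1) - 6·(t - 1)², so s_0'(3) = -45. On the right, s_1'(3) = b, so b = -45.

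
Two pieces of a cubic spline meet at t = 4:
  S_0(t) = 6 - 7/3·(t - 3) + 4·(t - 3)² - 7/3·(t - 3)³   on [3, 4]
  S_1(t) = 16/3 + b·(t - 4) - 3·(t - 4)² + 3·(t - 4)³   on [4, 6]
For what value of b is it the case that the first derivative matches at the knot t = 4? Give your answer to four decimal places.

-1.3333

S_0'(t) = -7/3 + 8·(t - 3) - 7·(t - 3)², so S_0'(4) = -4/3. On the right, S_1'(4) = b, so b = -4/3.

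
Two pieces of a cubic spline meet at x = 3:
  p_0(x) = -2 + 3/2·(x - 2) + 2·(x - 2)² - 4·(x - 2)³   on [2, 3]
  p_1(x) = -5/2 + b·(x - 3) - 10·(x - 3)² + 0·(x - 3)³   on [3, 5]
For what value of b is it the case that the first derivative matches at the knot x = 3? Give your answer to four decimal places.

p_0'(x) = 3/2 + 4·(x - 2) - 12·(x - 2)², so p_0'(3) = -13/2. On the right, p_1'(3) = b, so b = -13/2.

-6.5000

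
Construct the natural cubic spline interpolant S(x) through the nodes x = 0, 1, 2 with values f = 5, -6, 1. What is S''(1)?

Let m_i = S''(x_i). Step sizes h_i = 1, 1; slopes of the chords Δ_i = (y_(i+1) - y_i)/h_i = -11, 7.
  1·m_0 + 4·m_1 + 1·m_2 = 6(Δ_1 - Δ_0) = 108
Natural end conditions: m_0 = m_2 = 0.
Solving: m_0 = 0, m_1 = 27, m_2 = 0.

27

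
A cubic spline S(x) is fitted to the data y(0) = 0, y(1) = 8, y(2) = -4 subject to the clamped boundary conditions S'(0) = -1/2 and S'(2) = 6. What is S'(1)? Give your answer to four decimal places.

Write M_i for S''(x_i). With h_i = 1, 1 and divided differences Δ_i = 8, -12, the continuity of S' gives the tridiagonal system
  1·M_0 + 4·M_1 + 1·M_2 = 6(Δ_1 - Δ_0) = -120
Clamped end conditions give two more equations: 2h_0·M_0 + h_0·M_1 = 6(Δ_0 - S'(0)) = 51 and h_1·M_1 + 2h_1·M_2 = 6(S'(2) - Δ_1) = 108.
Forward elimination and back-substitution give M_0 = 235/4, M_1 = -133/2, M_2 = 349/4.
On [1, 2], S'(x) = b_1 + 2c_1·(x - 1) + 3d_1·(x - 1)² with b_1 = Δ_1 - h_1(2M_1 + M_2)/6 = -35/8, c_1 = M_1/2 = -133/4, d_1 = (M_2 - M_1)/(6h_1) = 205/8. So S'(1) = -35/8.

-4.3750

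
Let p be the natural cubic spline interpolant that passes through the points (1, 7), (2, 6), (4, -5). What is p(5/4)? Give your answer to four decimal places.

6.9258

Write σ_i for p''(x_i). With h_i = 1, 2 and divided differences Δ_i = -1, -11/2, the continuity of p' gives the tridiagonal system
  1·σ_0 + 6·σ_1 + 2·σ_2 = 6(Δ_1 - Δ_0) = -27
Natural end conditions: σ_0 = σ_2 = 0.
Forward elimination and back-substitution give σ_0 = 0, σ_1 = -9/2, σ_2 = 0.
On [1, 2], p(x) = 7 - 1/4·(x - 1) + 0·(x - 1)² - 3/4·(x - 1)³.
With (x - 1) = 1/4: p(5/4) = 1773/256.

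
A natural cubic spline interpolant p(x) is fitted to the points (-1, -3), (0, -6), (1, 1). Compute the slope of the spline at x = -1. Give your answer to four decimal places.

-5.5000

Put σ_i = p'' at the i-th knot. Here h = (1, 1) and Δ = (-3, 7), so the interior equations h_(i-1)·σ_(i-1) + 2(h_(i-1)+h_i)·σ_i + h_i·σ_(i+1) = 6(Δ_i − Δ_(i-1)) read
  1·σ_0 + 4·σ_1 + 1·σ_2 = 6(Δ_1 - Δ_0) = 60
Natural end conditions: σ_0 = σ_2 = 0.
Solving the tridiagonal system: σ_0 = 0, σ_1 = 15, σ_2 = 0.
On [-1, 0], p'(x) = b_0 + 2c_0·(x + 1) + 3d_0·(x + 1)² with b_0 = Δ_0 - h_0(2σ_0 + σ_1)/6 = -11/2, c_0 = σ_0/2 = 0, d_0 = (σ_1 - σ_0)/(6h_0) = 5/2. So p'(-1) = -11/2.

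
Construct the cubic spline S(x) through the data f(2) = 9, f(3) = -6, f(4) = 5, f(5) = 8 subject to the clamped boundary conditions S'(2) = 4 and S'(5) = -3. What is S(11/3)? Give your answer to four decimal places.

-0.3259

With M_i denoting the second derivative at x_i, h_i = 1, 1, 1, and Δ_i = (y_(i+1) − y_i)/h_i = -15, 11, 3:
  1·M_0 + 4·M_1 + 1·M_2 = 6(Δ_1 - Δ_0) = 156
  1·M_1 + 4·M_2 + 1·M_3 = 6(Δ_2 - Δ_1) = -48
Clamped end conditions give two more equations: 2h_0·M_0 + h_0·M_1 = 6(Δ_0 - S'(2)) = -114 and h_2·M_2 + 2h_2·M_3 = 6(S'(5) - Δ_2) = -36.
Forward elimination and back-substitution give M_0 = -1372/15, M_1 = 1034/15, M_2 = -424/15, M_3 = -58/15.
On [3, 4], S(x) = -6 - 109/15·(x - 3) + 517/15·(x - 3)² - 81/5·(x - 3)³.
With (x - 3) = 2/3: S(11/3) = -44/135.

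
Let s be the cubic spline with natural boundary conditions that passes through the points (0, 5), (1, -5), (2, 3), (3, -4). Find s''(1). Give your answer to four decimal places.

Let M_i = s''(x_i). Step sizes h_i = 1, 1, 1; slopes of the chords Δ_i = (y_(i+1) - y_i)/h_i = -10, 8, -7.
  1·M_0 + 4·M_1 + 1·M_2 = 6(Δ_1 - Δ_0) = 108
  1·M_1 + 4·M_2 + 1·M_3 = 6(Δ_2 - Δ_1) = -90
Natural end conditions: M_0 = M_3 = 0.
Solving: M_0 = 0, M_1 = 174/5, M_2 = -156/5, M_3 = 0.

34.8000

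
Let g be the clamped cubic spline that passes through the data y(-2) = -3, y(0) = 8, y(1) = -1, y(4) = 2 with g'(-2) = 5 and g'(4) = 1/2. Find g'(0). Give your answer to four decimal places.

Write m_i for g''(x_i). With h_i = 2, 1, 3 and divided differences Δ_i = 11/2, -9, 1, the continuity of g' gives the tridiagonal system
  2·m_0 + 6·m_1 + 1·m_2 = 6(Δ_1 - Δ_0) = -87
  1·m_1 + 8·m_2 + 3·m_3 = 6(Δ_2 - Δ_1) = 60
Clamped end conditions give two more equations: 2h_0·m_0 + h_0·m_1 = 6(Δ_0 - g'(-2)) = 3 and h_2·m_2 + 2h_2·m_3 = 6(g'(4) - Δ_2) = -3.
Forward elimination and back-substitution give m_0 = 76/7, m_1 = -283/14, m_2 = 88/7, m_3 = -95/14.
On [0, 1], g'(x) = b_1 + 2c_1·x + 3d_1·x² with b_1 = Δ_1 - h_1(2m_1 + m_2)/6 = -61/14, c_1 = m_1/2 = -283/28, d_1 = (m_2 - m_1)/(6h_1) = 153/28. So g'(0) = -61/14.

-4.3571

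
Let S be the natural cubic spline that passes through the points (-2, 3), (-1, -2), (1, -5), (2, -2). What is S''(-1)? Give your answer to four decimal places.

Write M_i for S''(x_i). With h_i = 1, 2, 1 and divided differences Δ_i = -5, -3/2, 3, the continuity of S' gives the tridiagonal system
  1·M_0 + 6·M_1 + 2·M_2 = 6(Δ_1 - Δ_0) = 21
  2·M_1 + 6·M_2 + 1·M_3 = 6(Δ_2 - Δ_1) = 27
Natural end conditions: M_0 = M_3 = 0.
Solving the tridiagonal system: M_0 = 0, M_1 = 9/4, M_2 = 15/4, M_3 = 0.

2.2500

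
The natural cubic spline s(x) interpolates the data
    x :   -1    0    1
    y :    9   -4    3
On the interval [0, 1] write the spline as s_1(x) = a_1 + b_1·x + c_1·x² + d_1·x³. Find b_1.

With M_i denoting the second derivative at x_i, h_i = 1, 1, and Δ_i = (y_(i+1) − y_i)/h_i = -13, 7:
  1·M_0 + 4·M_1 + 1·M_2 = 6(Δ_1 - Δ_0) = 120
Natural end conditions: M_0 = M_2 = 0.
Solving the tridiagonal system: M_0 = 0, M_1 = 30, M_2 = 0.
On [0, 1], with s_1(x) = a_1 + b_1·x + c_1·x² + d_1·x³: c_1 = M_1/2 = 15, d_1 = (M_2 - M_1)/(6h_1) = -5, b_1 = Δ_1 - h_1(2M_1 + M_2)/6 = -3.

-3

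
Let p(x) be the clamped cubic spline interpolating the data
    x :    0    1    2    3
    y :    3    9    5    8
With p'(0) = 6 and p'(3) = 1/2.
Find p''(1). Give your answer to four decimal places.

With m_i denoting the second derivative at x_i, h_i = 1, 1, 1, and Δ_i = (y_(i+1) − y_i)/h_i = 6, -4, 3:
  1·m_0 + 4·m_1 + 1·m_2 = 6(Δ_1 - Δ_0) = -60
  1·m_1 + 4·m_2 + 1·m_3 = 6(Δ_2 - Δ_1) = 42
Clamped end conditions give two more equations: 2h_0·m_0 + h_0·m_1 = 6(Δ_0 - p'(0)) = 0 and h_2·m_2 + 2h_2·m_3 = 6(p'(3) - Δ_2) = -15.
Forward elimination and back-substitution give m_0 = 173/15, m_1 = -346/15, m_2 = 311/15, m_3 = -268/15.

-23.0667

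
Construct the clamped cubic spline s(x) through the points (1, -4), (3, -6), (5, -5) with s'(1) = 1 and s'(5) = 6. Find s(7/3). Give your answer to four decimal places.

Let m_i = s''(x_i). Step sizes h_i = 2, 2; slopes of the chords Δ_i = (y_(i+1) - y_i)/h_i = -1, 1/2.
  2·m_0 + 8·m_1 + 2·m_2 = 6(Δ_1 - Δ_0) = 9
Clamped end conditions give two more equations: 2h_0·m_0 + h_0·m_1 = 6(Δ_0 - s'(1)) = -12 and h_1·m_1 + 2h_1·m_2 = 6(s'(5) - Δ_1) = 33.
Solving the tridiagonal system: m_0 = -23/8, m_1 = -1/4, m_2 = 67/8.
On [1, 3], s(x) = -4 + 1·(x - 1) - 23/16·(x - 1)² + 7/32·(x - 1)³.
With (x - 1) = 4/3: s(7/3) = -127/27.

-4.7037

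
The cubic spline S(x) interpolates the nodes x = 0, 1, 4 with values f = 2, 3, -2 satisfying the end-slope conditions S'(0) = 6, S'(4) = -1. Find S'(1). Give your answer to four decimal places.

-1.6250

With M_i denoting the second derivative at x_i, h_i = 1, 3, and Δ_i = (y_(i+1) − y_i)/h_i = 1, -5/3:
  1·M_0 + 8·M_1 + 3·M_2 = 6(Δ_1 - Δ_0) = -16
Clamped end conditions give two more equations: 2h_0·M_0 + h_0·M_1 = 6(Δ_0 - S'(0)) = -30 and h_1·M_1 + 2h_1·M_2 = 6(S'(4) - Δ_1) = 4.
Forward elimination and back-substitution give M_0 = -59/4, M_1 = -1/2, M_2 = 11/12.
On [1, 4], S'(x) = b_1 + 2c_1·(x - 1) + 3d_1·(x - 1)² with b_1 = Δ_1 - h_1(2M_1 + M_2)/6 = -13/8, c_1 = M_1/2 = -1/4, d_1 = (M_2 - M_1)/(6h_1) = 17/216. So S'(1) = -13/8.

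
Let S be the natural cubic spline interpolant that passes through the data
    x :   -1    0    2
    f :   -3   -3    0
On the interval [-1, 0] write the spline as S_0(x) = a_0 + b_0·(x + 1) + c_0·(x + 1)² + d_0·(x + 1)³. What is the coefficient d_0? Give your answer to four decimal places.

0.2500

Write σ_i for S''(x_i). With h_i = 1, 2 and divided differences Δ_i = 0, 3/2, the continuity of S' gives the tridiagonal system
  1·σ_0 + 6·σ_1 + 2·σ_2 = 6(Δ_1 - Δ_0) = 9
Natural end conditions: σ_0 = σ_2 = 0.
Solving: σ_0 = 0, σ_1 = 3/2, σ_2 = 0.
On [-1, 0], with S_0(x) = a_0 + b_0·(x + 1) + c_0·(x + 1)² + d_0·(x + 1)³: c_0 = σ_0/2 = 0, d_0 = (σ_1 - σ_0)/(6h_0) = 1/4, b_0 = Δ_0 - h_0(2σ_0 + σ_1)/6 = -1/4.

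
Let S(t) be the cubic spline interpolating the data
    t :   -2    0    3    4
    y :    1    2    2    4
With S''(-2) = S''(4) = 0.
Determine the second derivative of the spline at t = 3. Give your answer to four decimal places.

1.8169

Write m_i for S''(x_i). With h_i = 2, 3, 1 and divided differences Δ_i = 1/2, 0, 2, the continuity of S' gives the tridiagonal system
  2·m_0 + 10·m_1 + 3·m_2 = 6(Δ_1 - Δ_0) = -3
  3·m_1 + 8·m_2 + 1·m_3 = 6(Δ_2 - Δ_1) = 12
Natural end conditions: m_0 = m_3 = 0.
Solving: m_0 = 0, m_1 = -60/71, m_2 = 129/71, m_3 = 0.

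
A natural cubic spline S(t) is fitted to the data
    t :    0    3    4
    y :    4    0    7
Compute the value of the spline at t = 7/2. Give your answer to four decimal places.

With M_i denoting the second derivative at x_i, h_i = 3, 1, and Δ_i = (y_(i+1) − y_i)/h_i = -4/3, 7:
  3·M_0 + 8·M_1 + 1·M_2 = 6(Δ_1 - Δ_0) = 50
Natural end conditions: M_0 = M_2 = 0.
Solving the tridiagonal system: M_0 = 0, M_1 = 25/4, M_2 = 0.
On [3, 4], S(t) = 0 + 59/12·(t - 3) + 25/8·(t - 3)² - 25/24·(t - 3)³.
With (t - 3) = 1/2: S(7/2) = 199/64.

3.1094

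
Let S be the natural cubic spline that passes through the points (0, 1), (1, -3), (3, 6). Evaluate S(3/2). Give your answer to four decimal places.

Put M_i = S'' at the i-th knot. Here h = (1, 2) and Δ = (-4, 9/2), so the interior equations h_(i-1)·M_(i-1) + 2(h_(i-1)+h_i)·M_i + h_i·M_(i+1) = 6(Δ_i − Δ_(i-1)) read
  1·M_0 + 6·M_1 + 2·M_2 = 6(Δ_1 - Δ_0) = 51
Natural end conditions: M_0 = M_2 = 0.
Solving the tridiagonal system: M_0 = 0, M_1 = 17/2, M_2 = 0.
On [1, 3], S(x) = -3 - 7/6·(x - 1) + 17/4·(x - 1)² - 17/24·(x - 1)³.
With (x - 1) = 1/2: S(3/2) = -167/64.

-2.6094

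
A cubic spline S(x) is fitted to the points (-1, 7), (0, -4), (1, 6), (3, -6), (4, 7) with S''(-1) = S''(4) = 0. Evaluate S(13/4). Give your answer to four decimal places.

Let M_i = S''(x_i). Step sizes h_i = 1, 1, 2, 1; slopes of the chords Δ_i = (y_(i+1) - y_i)/h_i = -11, 10, -6, 13.
  1·M_0 + 4·M_1 + 1·M_2 = 6(Δ_1 - Δ_0) = 126
  1·M_1 + 6·M_2 + 2·M_3 = 6(Δ_2 - Δ_1) = -96
  2·M_2 + 6·M_3 + 1·M_4 = 6(Δ_3 - Δ_2) = 114
Natural end conditions: M_0 = M_4 = 0.
Solving the tridiagonal system: M_0 = 0, M_1 = 2418/61, M_2 = -1986/61, M_3 = 1821/61, M_4 = 0.
On [3, 4], S(x) = -6 + 186/61·(x - 3) + 1821/122·(x - 3)² - 607/122·(x - 3)³.
With (x - 3) = 1/4: S(13/4) = -34219/7808.

-4.3826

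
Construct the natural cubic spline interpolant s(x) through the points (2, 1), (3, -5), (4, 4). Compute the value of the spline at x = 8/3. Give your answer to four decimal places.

-4.3889

Write σ_i for s''(x_i). With h_i = 1, 1 and divided differences Δ_i = -6, 9, the continuity of s' gives the tridiagonal system
  1·σ_0 + 4·σ_1 + 1·σ_2 = 6(Δ_1 - Δ_0) = 90
Natural end conditions: σ_0 = σ_2 = 0.
Solving: σ_0 = 0, σ_1 = 45/2, σ_2 = 0.
On [2, 3], s(x) = 1 - 39/4·(x - 2) + 0·(x - 2)² + 15/4·(x - 2)³.
With (x - 2) = 2/3: s(8/3) = -79/18.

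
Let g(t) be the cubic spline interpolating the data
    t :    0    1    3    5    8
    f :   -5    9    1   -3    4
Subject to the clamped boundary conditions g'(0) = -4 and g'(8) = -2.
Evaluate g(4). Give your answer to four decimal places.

Put σ_i = g'' at the i-th knot. Here h = (1, 2, 2, 3) and Δ = (14, -4, -2, 7/3), so the interior equations h_(i-1)·σ_(i-1) + 2(h_(i-1)+h_i)·σ_i + h_i·σ_(i+1) = 6(Δ_i − Δ_(i-1)) read
  1·σ_0 + 6·σ_1 + 2·σ_2 = 6(Δ_1 - Δ_0) = -108
  2·σ_1 + 8·σ_2 + 2·σ_3 = 6(Δ_2 - Δ_1) = 12
  2·σ_2 + 10·σ_3 + 3·σ_4 = 6(Δ_3 - Δ_2) = 26
Clamped end conditions give two more equations: 2h_0·σ_0 + h_0·σ_1 = 6(Δ_0 - g'(0)) = 108 and h_3·σ_3 + 2h_3·σ_4 = 6(g'(8) - Δ_3) = -26.
Solving the tridiagonal system: σ_0 = 3730/53, σ_1 = -1736/53, σ_2 = 481/53, σ_3 = 130/53, σ_4 = -884/159.
On [3, 5], g(t) = 1 - 470/53·(t - 3) + 481/106·(t - 3)² - 117/212·(t - 3)³.
With (t - 3) = 1: g(4) = -823/212.

-3.8821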